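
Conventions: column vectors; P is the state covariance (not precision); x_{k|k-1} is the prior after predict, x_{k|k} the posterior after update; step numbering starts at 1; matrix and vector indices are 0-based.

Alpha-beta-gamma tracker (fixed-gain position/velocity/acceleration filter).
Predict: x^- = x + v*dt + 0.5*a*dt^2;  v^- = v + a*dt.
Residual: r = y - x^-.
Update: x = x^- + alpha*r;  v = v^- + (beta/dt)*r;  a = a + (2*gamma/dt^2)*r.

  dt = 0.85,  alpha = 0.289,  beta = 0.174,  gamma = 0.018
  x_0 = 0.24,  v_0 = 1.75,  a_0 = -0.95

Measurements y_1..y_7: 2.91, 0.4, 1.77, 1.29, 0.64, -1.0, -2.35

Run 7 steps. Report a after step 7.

step 1: x_pred=1.3843  r=1.5257  x^+=1.8252  v^+=1.2548  a^+=-0.8740
step 2: x_pred=2.5761  r=-2.1761  x^+=1.9472  v^+=0.0665  a^+=-0.9824
step 3: x_pred=1.6488  r=0.1212  x^+=1.6838  v^+=-0.7438  a^+=-0.9764
step 4: x_pred=0.6989  r=0.5911  x^+=0.8697  v^+=-1.4527  a^+=-0.9469
step 5: x_pred=-0.7071  r=1.3471  x^+=-0.3178  v^+=-1.9818  a^+=-0.8798
step 6: x_pred=-2.3202  r=1.3202  x^+=-1.9386  v^+=-2.4594  a^+=-0.8140
step 7: x_pred=-4.3232  r=1.9732  x^+=-3.7529  v^+=-2.7474  a^+=-0.7157

a_post = -0.7157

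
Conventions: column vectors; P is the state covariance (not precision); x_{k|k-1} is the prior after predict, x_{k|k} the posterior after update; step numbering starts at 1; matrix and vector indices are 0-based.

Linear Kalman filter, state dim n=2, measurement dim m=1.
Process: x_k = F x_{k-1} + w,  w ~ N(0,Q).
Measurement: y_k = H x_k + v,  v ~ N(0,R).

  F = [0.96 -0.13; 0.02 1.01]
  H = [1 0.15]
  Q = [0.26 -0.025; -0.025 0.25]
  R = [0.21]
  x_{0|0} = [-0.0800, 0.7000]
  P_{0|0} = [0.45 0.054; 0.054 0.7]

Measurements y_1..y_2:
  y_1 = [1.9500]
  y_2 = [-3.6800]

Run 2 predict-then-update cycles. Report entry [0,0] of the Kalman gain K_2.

step 1: x^-=[-0.1678, 0.7054]  P^-=[0.6731 -0.0561; -0.0561 0.9664]  S=[0.8880]  K=[0.7485; 0.1001]  nu=[2.0120]  x^+=[1.3382, 0.9069]  P^+=[0.1756 -0.1226; -0.1226 0.9575]
step 2: x^-=[1.1667, 0.9427]  P^-=[0.4686 -0.2659; -0.2659 1.2219]  S=[0.6263]  K=[0.6845; -0.1319]  nu=[-4.9881]  x^+=[-2.2476, 1.6007]  P^+=[0.1751 -0.2094; -0.2094 1.2110]

K[0,0] = 0.6845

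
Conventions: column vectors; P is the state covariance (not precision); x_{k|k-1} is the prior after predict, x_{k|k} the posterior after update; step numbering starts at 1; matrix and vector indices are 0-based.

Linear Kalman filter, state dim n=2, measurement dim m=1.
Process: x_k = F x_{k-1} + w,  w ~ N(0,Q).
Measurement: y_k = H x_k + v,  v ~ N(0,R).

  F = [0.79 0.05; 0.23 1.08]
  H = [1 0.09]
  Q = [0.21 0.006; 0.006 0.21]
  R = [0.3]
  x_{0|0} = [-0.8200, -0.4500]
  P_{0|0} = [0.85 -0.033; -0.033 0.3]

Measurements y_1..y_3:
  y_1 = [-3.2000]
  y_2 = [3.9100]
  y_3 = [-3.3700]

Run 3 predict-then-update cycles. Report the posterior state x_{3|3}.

step 1: x^-=[-0.6703, -0.6746]  P^-=[0.7386 0.1481; 0.1481 0.5885]  S=[1.0701]  K=[0.7027; 0.1879]  nu=[-2.4690]  x^+=[-2.4053, -1.1385]  P^+=[0.2102 0.0068; 0.0068 0.5507]
step 2: x^-=[-1.9571, -1.7829]  P^-=[0.3431 0.0798; 0.0798 0.8668]  S=[0.6645]  K=[0.5272; 0.2375]  nu=[6.0276]  x^+=[1.2203, -0.3511]  P^+=[0.1584 -0.0034; -0.0034 0.8294]
step 3: x^-=[0.9465, -0.0985]  P^-=[0.3107 0.0767; 0.0767 1.1841]  S=[0.6341]  K=[0.5009; 0.2889]  nu=[-4.3076]  x^+=[-1.2111, -1.3432]  P^+=[0.1516 -0.0151; -0.0151 1.1311]

x_post = [-1.2111, -1.3432]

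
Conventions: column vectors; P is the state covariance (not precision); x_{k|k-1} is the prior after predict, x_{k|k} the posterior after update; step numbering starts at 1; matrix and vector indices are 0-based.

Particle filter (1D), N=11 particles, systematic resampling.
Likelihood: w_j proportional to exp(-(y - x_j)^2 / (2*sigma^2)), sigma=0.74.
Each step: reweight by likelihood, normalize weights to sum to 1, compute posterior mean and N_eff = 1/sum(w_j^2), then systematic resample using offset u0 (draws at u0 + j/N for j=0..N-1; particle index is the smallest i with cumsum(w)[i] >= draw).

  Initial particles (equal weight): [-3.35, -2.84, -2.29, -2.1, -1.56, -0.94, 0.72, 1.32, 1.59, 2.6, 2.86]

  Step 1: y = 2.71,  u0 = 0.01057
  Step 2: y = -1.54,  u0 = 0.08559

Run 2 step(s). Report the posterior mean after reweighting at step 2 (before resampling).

post_mean = 0.7435

step 1: w=[0.0000, 0.0000, 0.0000, 0.0000, 0.0000, 0.0000, 0.0108, 0.0689, 0.1280, 0.3980, 0.3942]  mean=2.4646  Neff=2.9845  idx=[6, 8, 8, 9, 9, 9, 9, 10, 10, 10, 10]
step 2: w=[0.9730, 0.0134, 0.0134, 0.0000, 0.0000, 0.0000, 0.0000, 0.0000, 0.0000, 0.0000, 0.0000]  mean=0.7435  Neff=1.0558  idx=[0, 0, 0, 0, 0, 0, 0, 0, 0, 0, 2]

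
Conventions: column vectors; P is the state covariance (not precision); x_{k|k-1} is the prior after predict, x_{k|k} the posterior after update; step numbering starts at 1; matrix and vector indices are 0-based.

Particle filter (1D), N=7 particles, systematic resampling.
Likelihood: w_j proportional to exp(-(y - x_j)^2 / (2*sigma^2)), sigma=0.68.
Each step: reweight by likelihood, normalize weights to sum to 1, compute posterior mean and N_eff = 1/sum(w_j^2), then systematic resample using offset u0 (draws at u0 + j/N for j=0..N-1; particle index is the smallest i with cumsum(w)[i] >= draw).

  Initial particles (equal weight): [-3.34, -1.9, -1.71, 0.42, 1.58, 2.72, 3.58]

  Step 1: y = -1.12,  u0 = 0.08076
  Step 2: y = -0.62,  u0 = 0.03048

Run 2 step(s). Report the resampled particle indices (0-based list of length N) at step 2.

step 1: w=[0.0038, 0.4026, 0.5335, 0.0598, 0.0003, 0.0000, 0.0000]  mean=-1.6642  Neff=2.2207  idx=[1, 1, 1, 2, 2, 2, 2]
step 2: w=[0.1052, 0.1052, 0.1052, 0.1711, 0.1711, 0.1711, 0.1711]  mean=-1.7699  Neff=6.6526  idx=[0, 1, 3, 3, 4, 5, 6]

resampled_idx = [0, 1, 3, 3, 4, 5, 6]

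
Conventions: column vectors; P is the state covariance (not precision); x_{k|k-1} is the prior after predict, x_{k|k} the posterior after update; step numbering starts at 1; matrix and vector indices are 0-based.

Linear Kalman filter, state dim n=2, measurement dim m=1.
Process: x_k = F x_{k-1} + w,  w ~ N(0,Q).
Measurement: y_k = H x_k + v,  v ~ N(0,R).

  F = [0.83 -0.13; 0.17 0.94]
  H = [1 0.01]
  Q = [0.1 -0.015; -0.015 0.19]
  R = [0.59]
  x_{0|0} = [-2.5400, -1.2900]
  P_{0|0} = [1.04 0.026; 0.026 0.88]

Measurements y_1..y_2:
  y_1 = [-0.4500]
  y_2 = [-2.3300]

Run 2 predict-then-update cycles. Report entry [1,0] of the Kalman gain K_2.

K[1,0] = -0.0732

step 1: x^-=[-1.9405, -1.6444]  P^-=[0.8257 0.0439; 0.0439 1.0059]  S=[1.4167]  K=[0.5832; 0.0381]  nu=[1.5069]  x^+=[-1.0617, -1.5870]  P^+=[0.3439 0.0124; 0.0124 1.0039]
step 2: x^-=[-0.6749, -1.6723]  P^-=[0.3512 -0.0797; -0.0797 1.0909]  S=[0.9397]  K=[0.3729; -0.0732]  nu=[-1.6384]  x^+=[-1.2859, -1.5523]  P^+=[0.2205 -0.0541; -0.0541 1.0859]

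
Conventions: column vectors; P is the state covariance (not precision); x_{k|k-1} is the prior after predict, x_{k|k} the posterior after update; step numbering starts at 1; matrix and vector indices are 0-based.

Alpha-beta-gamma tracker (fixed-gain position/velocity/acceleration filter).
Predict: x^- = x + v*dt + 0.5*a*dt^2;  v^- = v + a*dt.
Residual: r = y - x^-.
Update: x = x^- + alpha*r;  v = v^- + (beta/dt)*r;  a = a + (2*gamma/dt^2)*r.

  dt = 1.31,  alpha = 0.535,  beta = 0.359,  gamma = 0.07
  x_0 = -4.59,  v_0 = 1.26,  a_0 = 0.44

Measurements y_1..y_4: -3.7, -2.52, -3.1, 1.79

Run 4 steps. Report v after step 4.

v_post = 1.3484

step 1: x_pred=-2.5619  r=-1.1381  x^+=-3.1708  v^+=1.5245  a^+=0.3472
step 2: x_pred=-0.8758  r=-1.6442  x^+=-1.7554  v^+=1.5287  a^+=0.2130
step 3: x_pred=0.4299  r=-3.5299  x^+=-1.4586  v^+=0.8404  a^+=-0.0750
step 4: x_pred=-0.4220  r=2.2120  x^+=0.7614  v^+=1.3484  a^+=0.1055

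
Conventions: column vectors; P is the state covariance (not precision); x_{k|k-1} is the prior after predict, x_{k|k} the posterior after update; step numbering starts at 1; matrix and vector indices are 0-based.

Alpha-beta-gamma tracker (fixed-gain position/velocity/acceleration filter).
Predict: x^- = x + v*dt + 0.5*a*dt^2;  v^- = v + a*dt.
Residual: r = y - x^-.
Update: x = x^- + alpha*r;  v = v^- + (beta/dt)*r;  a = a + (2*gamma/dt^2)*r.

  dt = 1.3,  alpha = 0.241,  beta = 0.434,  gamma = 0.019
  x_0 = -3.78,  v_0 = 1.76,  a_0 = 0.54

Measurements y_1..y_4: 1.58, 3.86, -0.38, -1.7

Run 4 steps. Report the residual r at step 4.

step 1: x_pred=-1.0357  r=2.6157  x^+=-0.4053  v^+=3.3352  a^+=0.5988
step 2: x_pred=4.4365  r=-0.5765  x^+=4.2976  v^+=3.9212  a^+=0.5859
step 3: x_pred=9.8902  r=-10.2702  x^+=7.4151  v^+=1.2542  a^+=0.3549
step 4: x_pred=9.3454  r=-11.0454  x^+=6.6835  v^+=-1.9719  a^+=0.1066

resid = -11.0454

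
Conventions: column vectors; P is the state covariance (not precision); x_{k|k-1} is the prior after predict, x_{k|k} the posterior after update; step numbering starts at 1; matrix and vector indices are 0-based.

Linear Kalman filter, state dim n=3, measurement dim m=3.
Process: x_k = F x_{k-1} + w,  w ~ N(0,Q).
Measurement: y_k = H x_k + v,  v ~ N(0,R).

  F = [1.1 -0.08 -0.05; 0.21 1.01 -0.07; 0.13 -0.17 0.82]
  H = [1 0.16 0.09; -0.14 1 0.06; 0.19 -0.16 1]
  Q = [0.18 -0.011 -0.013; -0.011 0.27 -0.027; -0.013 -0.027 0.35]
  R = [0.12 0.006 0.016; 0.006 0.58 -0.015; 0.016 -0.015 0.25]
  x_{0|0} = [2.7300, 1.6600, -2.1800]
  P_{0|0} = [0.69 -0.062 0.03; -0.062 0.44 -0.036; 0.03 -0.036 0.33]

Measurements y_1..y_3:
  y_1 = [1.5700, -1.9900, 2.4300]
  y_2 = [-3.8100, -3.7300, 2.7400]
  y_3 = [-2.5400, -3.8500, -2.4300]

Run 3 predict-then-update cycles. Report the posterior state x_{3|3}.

step 1: x^-=[2.9792, 2.4025, -1.7149]  P^-=[1.0259 0.0451 0.1193; 0.0451 0.7288 -0.1339; 0.1193 -0.1339 0.6154]  S=[1.2016 0.0188 0.3436; 0.0188 1.3004 -0.2604; 0.3436 -0.2604 1.0066]  K=[0.8746 -0.0860 -0.0158; 0.1632 0.5144 -0.1630; -0.0715 0.0524 0.6932]  nu=[-1.6393, -3.8725, 3.9633]  x^+=[1.8158, -0.5031, 0.9468]  P^+=[0.1100 -0.0282 -0.0141; -0.0282 0.2974 0.0071; -0.0141 0.0071 0.1752]
step 2: x^-=[1.9903, -0.1931, 1.0979]  P^-=[0.3219 -0.0389 -0.0079; -0.0389 0.5666 -0.0842; -0.0079 -0.0842 0.4745]  S=[0.4440 0.0073 0.0902; 0.0073 1.1555 -0.1764; 0.0902 -0.1764 0.7769]  K=[0.7159 -0.0814 -0.0249; 0.1206 0.4682 -0.1422; -0.0843 0.0522 0.6478]  nu=[-5.8682, -3.3241, 1.2330]  x^+=[-1.9707, -2.6325, 2.2177]  P^+=[0.0910 -0.0289 -0.0155; -0.0289 0.2699 0.0080; -0.0155 0.0080 0.1640]
step 3: x^-=[-2.0681, -3.2279, 2.0099]  P^-=[0.2991 -0.0418 -0.0117; -0.0418 0.5372 -0.0788; -0.0117 -0.0788 0.4654]  S=[0.4189 0.0033 0.0831; 0.0033 1.1272 -0.1664; 0.0831 -0.1664 0.7633]  K=[0.7014 -0.0808 -0.0260; 0.1124 0.4567 -0.1389; -0.0860 0.0516 0.6440]  nu=[-0.1363, -1.0322, -4.5634]  x^+=[-1.9618, -3.0807, -0.9703]  P^+=[0.0893 -0.0288 -0.0156; -0.0288 0.2632 0.0078; -0.0156 0.0078 0.1631]

x_post = [-1.9618, -3.0807, -0.9703]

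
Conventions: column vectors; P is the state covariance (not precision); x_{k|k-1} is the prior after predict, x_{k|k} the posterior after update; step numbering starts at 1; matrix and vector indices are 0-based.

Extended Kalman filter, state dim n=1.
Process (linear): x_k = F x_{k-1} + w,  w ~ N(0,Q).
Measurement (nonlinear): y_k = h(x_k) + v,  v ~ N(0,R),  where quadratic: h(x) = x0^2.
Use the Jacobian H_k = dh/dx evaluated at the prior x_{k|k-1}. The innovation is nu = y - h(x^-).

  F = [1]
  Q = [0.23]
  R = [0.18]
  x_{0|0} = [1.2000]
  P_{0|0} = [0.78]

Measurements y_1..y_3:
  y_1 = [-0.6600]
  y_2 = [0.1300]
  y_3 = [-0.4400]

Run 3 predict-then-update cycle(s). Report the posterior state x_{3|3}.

step 1: x^-=[1.2000]  P^-=[1.0100]  H_jac=[2.4000]  S=[5.9976]  K=[0.4042]  nu=[-2.1000]  x^+=[0.3513]  P^+=[0.0303]
step 2: x^-=[0.3513]  P^-=[0.2603]  H_jac=[0.7025]  S=[0.3085]  K=[0.5928]  nu=[0.0066]  x^+=[0.3552]  P^+=[0.1519]
step 3: x^-=[0.3552]  P^-=[0.3819]  H_jac=[0.7104]  S=[0.3727]  K=[0.7279]  nu=[-0.5662]  x^+=[-0.0569]  P^+=[0.1844]

x_post = [-0.0569]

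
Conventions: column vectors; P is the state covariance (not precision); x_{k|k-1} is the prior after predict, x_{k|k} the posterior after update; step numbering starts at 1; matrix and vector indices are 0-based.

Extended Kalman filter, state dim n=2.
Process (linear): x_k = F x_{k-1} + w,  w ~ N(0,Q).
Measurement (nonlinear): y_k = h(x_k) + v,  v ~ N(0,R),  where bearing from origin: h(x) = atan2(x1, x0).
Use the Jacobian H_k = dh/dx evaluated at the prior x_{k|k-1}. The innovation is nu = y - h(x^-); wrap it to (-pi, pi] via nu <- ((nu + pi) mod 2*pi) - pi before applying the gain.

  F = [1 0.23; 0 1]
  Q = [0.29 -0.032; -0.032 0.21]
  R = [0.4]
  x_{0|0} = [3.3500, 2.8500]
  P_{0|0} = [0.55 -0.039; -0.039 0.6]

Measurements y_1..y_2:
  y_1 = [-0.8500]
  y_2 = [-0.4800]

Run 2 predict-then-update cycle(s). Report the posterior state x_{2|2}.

step 1: x^-=[4.0055, 2.8500]  P^-=[0.8538 0.0670; 0.0670 0.8100]  H_jac=[-0.1179 0.1657]  S=[0.4315]  K=[-0.2076; 0.2928]  nu=[-1.4684]  x^+=[4.3104, 2.4200]  P^+=[0.8352 0.0932; 0.0932 0.7730]
step 2: x^-=[4.8670, 2.4200]  P^-=[1.2090 0.2390; 0.2390 0.9830]  H_jac=[-0.0819 0.1647]  S=[0.4283]  K=[-0.1393; 0.3323]  nu=[-0.9414]  x^+=[4.9981, 2.1071]  P^+=[1.2007 0.2588; 0.2588 0.9357]

x_post = [4.9981, 2.1071]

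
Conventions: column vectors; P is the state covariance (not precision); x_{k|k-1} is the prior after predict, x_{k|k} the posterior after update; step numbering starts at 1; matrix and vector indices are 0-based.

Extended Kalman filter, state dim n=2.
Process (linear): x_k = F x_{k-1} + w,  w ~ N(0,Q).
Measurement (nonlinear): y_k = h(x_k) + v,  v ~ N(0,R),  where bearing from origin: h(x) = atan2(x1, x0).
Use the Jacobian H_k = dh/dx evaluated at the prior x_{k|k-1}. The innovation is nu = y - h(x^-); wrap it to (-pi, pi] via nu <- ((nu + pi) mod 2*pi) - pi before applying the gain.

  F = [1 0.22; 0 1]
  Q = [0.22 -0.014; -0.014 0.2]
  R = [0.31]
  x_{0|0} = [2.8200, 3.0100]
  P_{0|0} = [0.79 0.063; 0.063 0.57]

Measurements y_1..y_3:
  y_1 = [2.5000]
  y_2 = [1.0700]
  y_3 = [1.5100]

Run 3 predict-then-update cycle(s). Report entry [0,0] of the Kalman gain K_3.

K[0,0] = -0.3617

step 1: x^-=[3.4822, 3.0100]  P^-=[1.0653 0.1744; 0.1744 0.7700]  H_jac=[-0.1421 0.1644]  S=[0.3442]  K=[-0.3565; 0.2957]  nu=[1.7872]  x^+=[2.8451, 3.5386]  P^+=[1.0216 0.2107; 0.2107 0.7399]
step 2: x^-=[3.6236, 3.5386]  P^-=[1.3701 0.3595; 0.3595 0.9399]  H_jac=[-0.1379 0.1413]  S=[0.3408]  K=[-0.4056; 0.2441]  nu=[0.2965]  x^+=[3.5033, 3.6109]  P^+=[1.3140 0.3932; 0.3932 0.9196]
step 3: x^-=[4.2977, 3.6109]  P^-=[1.7515 0.5815; 0.5815 1.1196]  H_jac=[-0.1146 0.1364]  S=[0.3357]  K=[-0.3617; 0.2564]  nu=[0.8112]  x^+=[4.0043, 3.8189]  P^+=[1.7076 0.6126; 0.6126 1.0975]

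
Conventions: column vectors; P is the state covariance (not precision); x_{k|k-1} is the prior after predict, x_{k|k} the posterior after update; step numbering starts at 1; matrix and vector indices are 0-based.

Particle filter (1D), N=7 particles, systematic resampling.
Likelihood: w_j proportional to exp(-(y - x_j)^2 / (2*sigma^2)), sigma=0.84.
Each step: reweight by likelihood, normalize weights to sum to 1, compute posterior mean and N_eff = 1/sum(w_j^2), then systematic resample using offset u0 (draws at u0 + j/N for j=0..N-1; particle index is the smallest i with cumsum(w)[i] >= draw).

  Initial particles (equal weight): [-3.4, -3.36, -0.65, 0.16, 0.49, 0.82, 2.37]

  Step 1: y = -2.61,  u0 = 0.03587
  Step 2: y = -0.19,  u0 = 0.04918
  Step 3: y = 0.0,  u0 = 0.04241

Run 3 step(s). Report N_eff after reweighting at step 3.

step 1: w=[0.4639, 0.4846, 0.0474, 0.0031, 0.0008, 0.0002, 0.0000]  mean=-3.2351  Neff=2.2112  idx=[0, 0, 0, 1, 1, 1, 1]
step 2: w=[0.1283, 0.1283, 0.1283, 0.1538, 0.1538, 0.1538, 0.1538]  mean=-3.3754  Neff=6.9461  idx=[0, 1, 2, 3, 4, 5, 6]
step 3: w=[0.1275, 0.1275, 0.1275, 0.1544, 0.1544, 0.1544, 0.1544]  mean=-3.3753  Neff=6.9396  idx=[0, 1, 2, 3, 4, 5, 6]

N_eff = 6.9396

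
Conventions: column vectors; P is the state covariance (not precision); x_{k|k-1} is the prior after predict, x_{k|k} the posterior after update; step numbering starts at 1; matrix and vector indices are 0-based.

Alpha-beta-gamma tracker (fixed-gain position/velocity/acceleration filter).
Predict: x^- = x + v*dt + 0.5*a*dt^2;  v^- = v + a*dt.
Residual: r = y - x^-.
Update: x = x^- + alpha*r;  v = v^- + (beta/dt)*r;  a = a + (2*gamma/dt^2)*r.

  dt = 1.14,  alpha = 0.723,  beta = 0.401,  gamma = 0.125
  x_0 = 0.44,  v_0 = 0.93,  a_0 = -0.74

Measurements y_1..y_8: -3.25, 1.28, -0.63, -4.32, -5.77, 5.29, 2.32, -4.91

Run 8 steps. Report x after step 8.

step 1: x_pred=1.0193  r=-4.2693  x^+=-2.0674  v^+=-1.4154  a^+=-1.5613
step 2: x_pred=-4.6954  r=5.9754  x^+=-0.3752  v^+=-1.0933  a^+=-0.4118
step 3: x_pred=-1.8892  r=1.2592  x^+=-0.9788  v^+=-1.1199  a^+=-0.1696
step 4: x_pred=-2.3656  r=-1.9544  x^+=-3.7786  v^+=-2.0006  a^+=-0.5455
step 5: x_pred=-6.4139  r=0.6439  x^+=-5.9484  v^+=-2.3961  a^+=-0.4217
step 6: x_pred=-8.9539  r=14.2439  x^+=1.3444  v^+=2.1336  a^+=2.3184
step 7: x_pred=5.2832  r=-2.9632  x^+=3.1408  v^+=3.7342  a^+=1.7484
step 8: x_pred=8.5339  r=-13.4439  x^+=-1.1860  v^+=0.9984  a^+=-0.8378

x_post = -1.1860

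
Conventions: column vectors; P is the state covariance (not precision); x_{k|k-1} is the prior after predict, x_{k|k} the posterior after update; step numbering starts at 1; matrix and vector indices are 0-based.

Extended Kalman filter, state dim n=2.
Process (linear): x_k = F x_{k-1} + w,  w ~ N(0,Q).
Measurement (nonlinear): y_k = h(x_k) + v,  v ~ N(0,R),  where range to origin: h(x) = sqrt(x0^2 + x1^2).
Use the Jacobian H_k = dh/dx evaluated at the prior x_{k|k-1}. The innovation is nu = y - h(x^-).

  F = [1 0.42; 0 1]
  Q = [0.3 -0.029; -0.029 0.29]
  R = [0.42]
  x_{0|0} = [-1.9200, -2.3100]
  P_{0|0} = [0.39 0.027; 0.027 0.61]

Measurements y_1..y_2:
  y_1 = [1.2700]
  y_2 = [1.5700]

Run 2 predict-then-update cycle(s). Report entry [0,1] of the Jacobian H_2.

H_jac[0,1] = -0.4670

step 1: x^-=[-2.8902, -2.3100]  P^-=[0.8203 0.2542; 0.2542 0.9000]  H_jac=[-0.7812 -0.6243]  S=[1.5193]  K=[-0.5262; -0.5005]  nu=[-2.4299]  x^+=[-1.6116, -1.0937]  P^+=[0.3996 -0.1460; -0.1460 0.5194]
step 2: x^-=[-2.0709, -1.0937]  P^-=[0.6686 0.0432; 0.0432 0.8094]  H_jac=[-0.8843 -0.4670]  S=[1.1549]  K=[-0.5293; -0.3603]  nu=[-0.7720]  x^+=[-1.6623, -0.8156]  P^+=[0.3450 -0.1771; -0.1771 0.6594]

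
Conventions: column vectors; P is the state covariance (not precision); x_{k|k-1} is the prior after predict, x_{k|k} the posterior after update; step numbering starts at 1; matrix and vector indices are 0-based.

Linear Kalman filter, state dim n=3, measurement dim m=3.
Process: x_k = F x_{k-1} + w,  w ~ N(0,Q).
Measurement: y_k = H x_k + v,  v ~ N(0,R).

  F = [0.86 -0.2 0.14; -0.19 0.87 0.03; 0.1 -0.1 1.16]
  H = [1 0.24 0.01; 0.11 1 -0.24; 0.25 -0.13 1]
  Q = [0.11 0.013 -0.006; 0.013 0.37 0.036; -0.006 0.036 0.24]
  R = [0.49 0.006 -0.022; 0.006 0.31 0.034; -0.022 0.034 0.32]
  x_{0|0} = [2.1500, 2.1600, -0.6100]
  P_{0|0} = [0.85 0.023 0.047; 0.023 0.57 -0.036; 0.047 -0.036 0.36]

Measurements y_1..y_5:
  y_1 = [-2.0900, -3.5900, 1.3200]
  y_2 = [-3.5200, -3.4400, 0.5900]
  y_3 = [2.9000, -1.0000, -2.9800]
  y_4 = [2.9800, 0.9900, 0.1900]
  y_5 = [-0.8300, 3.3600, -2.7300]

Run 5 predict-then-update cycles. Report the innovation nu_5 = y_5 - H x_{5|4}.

step 1: x^-=[1.3316, 1.4524, -0.7086]  P^-=[0.7739 -0.2097 0.1909; -0.2097 0.8224 -0.0612; 0.1909 -0.0612 0.7574]  S=[1.2143 0.0288 0.3449; 0.0288 1.1586 -0.3364; 0.3449 -0.3364 1.2647]  K=[0.5604 -0.1201 0.1408; -0.0343 0.7104 0.0239; -0.0337 -0.0015 0.6517]  nu=[-3.7631, -5.3589, 1.8845]  x^+=[0.1317, -2.1807, 0.6545]  P^+=[0.2890 -0.0736 -0.0532; -0.0736 0.2489 0.0833; -0.0532 0.0833 0.2334]
step 2: x^-=[0.6411, -1.9026, 0.9905]  P^-=[0.3461 -0.1248 -0.0048; -0.1248 0.5984 0.1046; -0.0048 0.1046 0.5292]  S=[0.8112 0.0545 0.0801; 0.0545 0.8656 -0.0831; 0.0801 -0.0831 0.8595]  K=[0.3910 -0.1171 0.0663; -0.0254 0.6538 0.0604; -0.0303 0.0334 0.6046]  nu=[-3.7144, -1.3702, -0.8081]  x^+=[-0.7045, -2.7530, 0.5688]  P^+=[0.2060 -0.0667 -0.0516; -0.0667 0.2333 0.0891; -0.0516 0.0891 0.2197]
step 3: x^-=[0.0243, -2.2442, 0.8647]  P^-=[0.2815 -0.1024 -0.0149; -0.1024 0.5815 0.1133; -0.0149 0.1133 0.5088]  S=[0.7562 0.0684 0.0546; 0.0684 0.8481 -0.0641; 0.0546 -0.0641 0.8259]  K=[0.3452 -0.1039 0.0524; -0.0125 0.6463 0.0655; -0.0234 0.0347 0.5979]  nu=[3.4056, 1.4490, -4.1425]  x^+=[0.8325, -1.6220, -1.6413]  P^+=[0.1822 -0.0598 -0.0477; -0.0598 0.2302 0.0881; -0.0477 0.0881 0.2164]
step 4: x^-=[0.8105, -1.6185, -1.6585]  P^-=[0.2624 -0.0927 -0.0142; -0.0927 0.5760 0.1127; -0.0142 0.1127 0.5050]  S=[0.7414 0.0747 0.0499; 0.0747 0.8445 -0.0612; 0.0499 -0.0612 0.8208]  K=[0.3301 -0.0972 0.0500; -0.0064 0.6433 0.0662; -0.0193 0.0331 0.5967]  nu=[2.5745, 2.1213, 1.4354]  x^+=[1.5261, -0.1753, -0.7814]  P^+=[0.1741 -0.0565 -0.0454; -0.0565 0.2287 0.0871; -0.0454 0.0871 0.2152]
step 5: x^-=[1.2382, -0.4659, -0.7363]  P^-=[0.2558 -0.0887 -0.0129; -0.0887 0.5734 0.1118; -0.0129 0.1118 0.5040]  S=[0.7366 0.0773 0.0491; 0.0773 0.8430 -0.0607; 0.0491 -0.0607 0.8199]  K=[0.3247 -0.0943 0.0499; -0.0038 0.6419 0.0662; -0.0173 0.0320 0.5964]  nu=[-1.9490, 3.5130, -2.3638]  x^+=[0.1560, 1.6399, -2.0000]  P^+=[0.1711 -0.0550 -0.0443; -0.0550 0.2280 0.0865; -0.0443 0.0865 0.2146]

innov = [-1.9490, 3.5130, -2.3638]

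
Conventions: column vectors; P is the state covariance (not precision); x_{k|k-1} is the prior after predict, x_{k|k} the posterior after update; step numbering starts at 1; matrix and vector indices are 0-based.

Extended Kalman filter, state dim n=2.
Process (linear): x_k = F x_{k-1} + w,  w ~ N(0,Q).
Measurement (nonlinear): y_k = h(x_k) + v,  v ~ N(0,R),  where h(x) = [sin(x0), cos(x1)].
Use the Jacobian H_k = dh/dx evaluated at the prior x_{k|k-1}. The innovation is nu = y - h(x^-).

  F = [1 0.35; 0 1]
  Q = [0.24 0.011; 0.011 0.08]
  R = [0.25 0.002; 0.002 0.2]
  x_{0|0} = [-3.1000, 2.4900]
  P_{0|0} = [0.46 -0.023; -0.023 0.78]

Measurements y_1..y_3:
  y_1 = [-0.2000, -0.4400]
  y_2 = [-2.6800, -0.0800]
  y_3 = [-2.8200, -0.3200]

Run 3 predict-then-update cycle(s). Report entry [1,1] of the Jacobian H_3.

H_jac[1,1] = -0.9323

step 1: x^-=[-2.2285, 2.4900]  P^-=[0.7794 0.2610; 0.2610 0.8600]  H_jac=[-0.6113 0.0000; 0.0000 -0.6065]  S=[0.5413 0.0988; 0.0988 0.5163]  K=[-0.8542 -0.1432; -0.1144 -0.9883]  nu=[0.5914, 0.3551]  x^+=[-2.7845, 2.0714]  P^+=[0.3498 0.0500; 0.0500 0.3263]
step 2: x^-=[-2.0595, 2.0714]  P^-=[0.6648 0.1752; 0.1752 0.4063]  H_jac=[-0.4695 0.0000; 0.0000 -0.8773]  S=[0.3965 0.0742; 0.0742 0.5127]  K=[-0.7514 -0.1911; -0.0796 -0.6837]  nu=[-1.7971, 0.3999]  x^+=[-0.7857, 1.9409]  P^+=[0.4009 0.0453; 0.0453 0.1560]
step 3: x^-=[-0.1064, 1.9409]  P^-=[0.6917 0.1109; 0.1109 0.2360]  H_jac=[0.9943 0.0000; 0.0000 -0.9323]  S=[0.9339 -0.1008; -0.1008 0.4052]  K=[0.7285 -0.0739; 0.0611 -0.5279]  nu=[-2.7138, 0.0418]  x^+=[-2.0865, 1.7531]  P^+=[0.1830 0.0143; 0.0143 0.1131]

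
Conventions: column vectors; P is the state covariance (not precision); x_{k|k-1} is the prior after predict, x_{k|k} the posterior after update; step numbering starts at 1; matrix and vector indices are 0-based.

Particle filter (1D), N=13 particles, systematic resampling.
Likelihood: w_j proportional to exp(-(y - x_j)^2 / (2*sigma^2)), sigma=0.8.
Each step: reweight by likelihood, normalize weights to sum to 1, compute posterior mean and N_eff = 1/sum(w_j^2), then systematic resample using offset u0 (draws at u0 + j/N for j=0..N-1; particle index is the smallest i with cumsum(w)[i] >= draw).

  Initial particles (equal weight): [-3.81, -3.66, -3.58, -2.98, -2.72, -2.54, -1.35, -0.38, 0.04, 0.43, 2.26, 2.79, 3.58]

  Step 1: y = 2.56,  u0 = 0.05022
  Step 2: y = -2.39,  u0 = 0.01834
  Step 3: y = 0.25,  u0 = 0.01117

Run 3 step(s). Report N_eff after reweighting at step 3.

N_eff = 13.0000

step 1: w=[0.0000, 0.0000, 0.0000, 0.0000, 0.0000, 0.0000, 0.0000, 0.0005, 0.0030, 0.0122, 0.3929, 0.4045, 0.1870]  mean=2.6911  Neff=2.8321  idx=[10, 10, 10, 10, 10, 11, 11, 11, 11, 11, 12, 12, 12]
step 2: w=[0.1966, 0.1966, 0.1966, 0.1966, 0.1966, 0.0034, 0.0034, 0.0034, 0.0034, 0.0034, 0.0000, 0.0000, 0.0000]  mean=2.2689  Neff=5.1708  idx=[0, 0, 0, 1, 1, 2, 2, 2, 3, 3, 4, 4, 4]
step 3: w=[0.0769, 0.0769, 0.0769, 0.0769, 0.0769, 0.0769, 0.0769, 0.0769, 0.0769, 0.0769, 0.0769, 0.0769, 0.0769]  mean=2.2600  Neff=13.0000  idx=[0, 1, 2, 3, 4, 5, 6, 7, 8, 9, 10, 11, 12]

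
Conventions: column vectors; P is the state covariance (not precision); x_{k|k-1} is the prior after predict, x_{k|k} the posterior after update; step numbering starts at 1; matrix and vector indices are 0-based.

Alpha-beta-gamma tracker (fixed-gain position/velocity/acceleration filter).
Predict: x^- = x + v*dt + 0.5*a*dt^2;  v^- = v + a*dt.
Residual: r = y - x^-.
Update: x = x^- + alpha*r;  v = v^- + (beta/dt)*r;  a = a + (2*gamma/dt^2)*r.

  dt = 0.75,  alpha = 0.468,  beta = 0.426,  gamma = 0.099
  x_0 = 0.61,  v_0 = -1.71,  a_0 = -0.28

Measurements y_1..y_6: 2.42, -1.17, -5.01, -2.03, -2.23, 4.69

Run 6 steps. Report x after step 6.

x_post = -0.0498

step 1: x_pred=-0.7512  r=3.1712  x^+=0.7329  v^+=-0.1187  a^+=0.8363
step 2: x_pred=0.8791  r=-2.0491  x^+=-0.0799  v^+=-0.6554  a^+=0.1150
step 3: x_pred=-0.5391  r=-4.4709  x^+=-2.6315  v^+=-3.1086  a^+=-1.4587
step 4: x_pred=-5.3732  r=3.3432  x^+=-3.8086  v^+=-2.3037  a^+=-0.2819
step 5: x_pred=-5.6157  r=3.3857  x^+=-4.0312  v^+=-0.5921  a^+=0.9098
step 6: x_pred=-4.2194  r=8.9094  x^+=-0.0498  v^+=5.1508  a^+=4.0459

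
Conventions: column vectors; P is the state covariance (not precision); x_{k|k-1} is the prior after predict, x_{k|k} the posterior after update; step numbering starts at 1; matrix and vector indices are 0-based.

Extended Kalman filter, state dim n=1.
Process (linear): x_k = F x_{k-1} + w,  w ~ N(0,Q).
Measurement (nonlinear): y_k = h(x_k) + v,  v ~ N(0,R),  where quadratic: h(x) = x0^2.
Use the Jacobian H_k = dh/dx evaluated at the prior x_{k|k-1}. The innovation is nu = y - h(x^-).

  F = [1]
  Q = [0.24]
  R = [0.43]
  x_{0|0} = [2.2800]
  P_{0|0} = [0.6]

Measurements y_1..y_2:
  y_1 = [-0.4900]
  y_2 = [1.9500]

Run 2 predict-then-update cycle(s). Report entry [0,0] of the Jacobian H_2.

step 1: x^-=[2.2800]  P^-=[0.8400]  H_jac=[4.5600]  S=[17.8966]  K=[0.2140]  nu=[-5.6884]  x^+=[1.0625]  P^+=[0.0202]
step 2: x^-=[1.0625]  P^-=[0.2602]  H_jac=[2.1250]  S=[1.6049]  K=[0.3445]  nu=[0.8211]  x^+=[1.3454]  P^+=[0.0697]

H_jac[0,0] = 2.1250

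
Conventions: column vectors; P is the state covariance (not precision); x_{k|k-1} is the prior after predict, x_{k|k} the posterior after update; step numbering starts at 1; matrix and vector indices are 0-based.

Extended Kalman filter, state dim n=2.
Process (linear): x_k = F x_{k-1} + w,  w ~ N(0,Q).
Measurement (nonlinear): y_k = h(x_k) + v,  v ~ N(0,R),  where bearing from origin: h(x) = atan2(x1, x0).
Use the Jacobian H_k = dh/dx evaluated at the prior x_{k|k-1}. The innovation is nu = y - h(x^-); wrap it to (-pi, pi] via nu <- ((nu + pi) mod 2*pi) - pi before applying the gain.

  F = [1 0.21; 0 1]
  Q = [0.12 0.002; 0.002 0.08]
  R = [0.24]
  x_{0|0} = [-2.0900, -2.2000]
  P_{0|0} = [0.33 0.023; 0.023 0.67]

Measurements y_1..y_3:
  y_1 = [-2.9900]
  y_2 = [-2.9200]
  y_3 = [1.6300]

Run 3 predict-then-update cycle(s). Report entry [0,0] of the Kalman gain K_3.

K[0,0] = 0.0097

step 1: x^-=[-2.5520, -2.2000]  P^-=[0.4892 0.1657; 0.1657 0.7500]  H_jac=[0.1938 -0.2248]  S=[0.2818]  K=[0.2042; -0.4843]  nu=[-0.5599]  x^+=[-2.6663, -1.9289]  P^+=[0.4775 0.1936; 0.1936 0.6839]
step 2: x^-=[-3.0714, -1.9289]  P^-=[0.7089 0.3392; 0.3392 0.7639]  H_jac=[0.1466 -0.2335]  S=[0.2737]  K=[0.0905; -0.4700]  nu=[-0.3392]  x^+=[-3.1021, -1.7695]  P^+=[0.7067 0.3508; 0.3508 0.7034]
step 3: x^-=[-3.4737, -1.7695]  P^-=[1.0050 0.5006; 0.5006 0.7834]  H_jac=[0.1164 -0.2286]  S=[0.2679]  K=[0.0097; -0.4509]  nu=[-1.9827]  x^+=[-3.4930, -0.8755]  P^+=[1.0050 0.5017; 0.5017 0.7290]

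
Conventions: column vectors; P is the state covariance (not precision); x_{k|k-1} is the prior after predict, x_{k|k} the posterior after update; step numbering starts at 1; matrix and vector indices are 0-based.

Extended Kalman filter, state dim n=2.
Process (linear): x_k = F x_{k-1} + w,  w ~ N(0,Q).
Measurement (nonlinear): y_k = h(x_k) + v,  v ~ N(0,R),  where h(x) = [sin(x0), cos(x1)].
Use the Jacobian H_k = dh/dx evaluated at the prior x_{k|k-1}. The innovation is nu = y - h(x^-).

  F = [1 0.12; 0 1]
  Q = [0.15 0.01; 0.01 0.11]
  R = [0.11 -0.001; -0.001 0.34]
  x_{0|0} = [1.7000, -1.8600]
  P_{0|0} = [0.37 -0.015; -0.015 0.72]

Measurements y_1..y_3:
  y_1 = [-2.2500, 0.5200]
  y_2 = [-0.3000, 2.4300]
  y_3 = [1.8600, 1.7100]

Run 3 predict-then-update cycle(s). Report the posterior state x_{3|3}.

step 1: x^-=[1.4768, -1.8600]  P^-=[0.5268 0.0814; 0.0814 0.8300]  H_jac=[0.0939 0.0000; 0.0000 0.9585]  S=[0.1146 0.0063; 0.0063 1.1025]  K=[0.4275 0.0683; 0.0269 0.7214]  nu=[-3.2456, 0.8052]  x^+=[0.1443, -1.3663]  P^+=[0.5003 0.0238; 0.0238 0.2559]
step 2: x^-=[-0.0197, -1.3663]  P^-=[0.6597 0.0645; 0.0645 0.3659]  H_jac=[0.9998 0.0000; 0.0000 0.9792]  S=[0.7694 0.0621; 0.0621 0.6908]  K=[0.8560 0.0144; 0.0422 0.5148]  nu=[-0.2803, 2.2269]  x^+=[-0.2275, -0.2317]  P^+=[0.0942 0.0041; 0.0041 0.1787]
step 3: x^-=[-0.2553, -0.2317]  P^-=[0.2477 0.0356; 0.0356 0.2887]  H_jac=[0.9676 0.0000; 0.0000 0.2296]  S=[0.3419 0.0069; 0.0069 0.3552]  K=[0.7008 0.0094; 0.0969 0.1847]  nu=[2.1126, 0.7367]  x^+=[1.2321, 0.1092]  P^+=[0.0797 0.0108; 0.0108 0.2731]

x_post = [1.2321, 0.1092]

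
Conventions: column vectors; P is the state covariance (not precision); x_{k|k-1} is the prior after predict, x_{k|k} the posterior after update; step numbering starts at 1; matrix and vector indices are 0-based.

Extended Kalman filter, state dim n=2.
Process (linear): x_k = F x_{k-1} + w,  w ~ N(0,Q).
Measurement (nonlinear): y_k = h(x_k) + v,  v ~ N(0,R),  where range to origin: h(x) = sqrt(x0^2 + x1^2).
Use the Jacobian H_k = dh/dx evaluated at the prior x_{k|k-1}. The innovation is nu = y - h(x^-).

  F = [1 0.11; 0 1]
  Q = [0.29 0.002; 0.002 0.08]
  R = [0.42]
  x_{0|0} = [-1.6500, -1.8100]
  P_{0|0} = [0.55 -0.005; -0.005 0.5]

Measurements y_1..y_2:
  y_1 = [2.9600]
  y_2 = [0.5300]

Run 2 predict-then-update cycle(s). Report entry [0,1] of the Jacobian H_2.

H_jac[0,1] = -0.6524

step 1: x^-=[-1.8491, -1.8100]  P^-=[0.8449 0.0520; 0.0520 0.5800]  H_jac=[-0.7146 -0.6995]  S=[1.1873]  K=[-0.5392; -0.3730]  nu=[0.3725]  x^+=[-2.0499, -1.9489]  P^+=[0.4998 -0.1868; -0.1868 0.4148]
step 2: x^-=[-2.2643, -1.9489]  P^-=[0.7537 -0.1392; -0.1392 0.4948]  H_jac=[-0.7579 -0.6524]  S=[0.9259]  K=[-0.5189; -0.2347]  nu=[-2.4576]  x^+=[-0.9891, -1.3722]  P^+=[0.5044 -0.2519; -0.2519 0.4438]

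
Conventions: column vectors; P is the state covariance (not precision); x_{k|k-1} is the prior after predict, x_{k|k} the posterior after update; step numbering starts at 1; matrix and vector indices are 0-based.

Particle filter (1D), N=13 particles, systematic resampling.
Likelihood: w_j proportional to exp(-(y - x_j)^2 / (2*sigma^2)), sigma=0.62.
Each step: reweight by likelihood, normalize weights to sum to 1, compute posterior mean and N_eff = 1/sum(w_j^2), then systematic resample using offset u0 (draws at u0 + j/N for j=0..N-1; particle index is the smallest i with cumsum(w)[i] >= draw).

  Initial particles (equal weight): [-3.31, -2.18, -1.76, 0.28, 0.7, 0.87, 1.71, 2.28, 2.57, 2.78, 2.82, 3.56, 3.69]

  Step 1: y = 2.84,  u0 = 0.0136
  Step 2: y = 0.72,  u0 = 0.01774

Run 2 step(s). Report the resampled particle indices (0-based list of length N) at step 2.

resampled_idx = [0, 0, 0, 0, 0, 0, 0, 0, 0, 1, 2, 2, 4]

step 1: w=[0.0000, 0.0000, 0.0000, 0.0000, 0.0006, 0.0014, 0.0407, 0.1424, 0.1948, 0.2132, 0.2141, 0.1091, 0.0837]  mean=2.7903  Neff=5.8792  idx=[6, 7, 7, 8, 8, 9, 9, 9, 10, 10, 10, 11, 12]
step 2: w=[0.6834, 0.1032, 0.1032, 0.0285, 0.0285, 0.0098, 0.0098, 0.0098, 0.0079, 0.0079, 0.0079, 0.0001, 0.0000]  mean=1.9346  Neff=2.0388  idx=[0, 0, 0, 0, 0, 0, 0, 0, 0, 1, 2, 2, 4]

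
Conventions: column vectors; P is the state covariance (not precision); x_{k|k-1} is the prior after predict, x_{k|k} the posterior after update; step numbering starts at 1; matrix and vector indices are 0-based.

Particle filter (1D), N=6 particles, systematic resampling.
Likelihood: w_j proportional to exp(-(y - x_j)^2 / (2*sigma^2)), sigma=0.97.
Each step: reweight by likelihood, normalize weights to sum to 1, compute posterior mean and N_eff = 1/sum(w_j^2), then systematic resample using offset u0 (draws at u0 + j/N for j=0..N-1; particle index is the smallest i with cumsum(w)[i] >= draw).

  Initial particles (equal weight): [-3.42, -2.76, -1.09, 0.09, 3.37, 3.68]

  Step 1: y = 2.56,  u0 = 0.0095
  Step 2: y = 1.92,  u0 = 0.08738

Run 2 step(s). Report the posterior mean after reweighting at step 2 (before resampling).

post_mean = 3.0875

step 1: w=[0.0000, 0.0000, 0.0007, 0.0310, 0.5605, 0.4078]  mean=3.3916  Neff=2.0773  idx=[3, 4, 4, 4, 5, 5]
step 2: w=[0.1098, 0.2130, 0.2130, 0.2130, 0.1255, 0.1255]  mean=3.0875  Neff=5.5640  idx=[0, 1, 2, 3, 4, 5]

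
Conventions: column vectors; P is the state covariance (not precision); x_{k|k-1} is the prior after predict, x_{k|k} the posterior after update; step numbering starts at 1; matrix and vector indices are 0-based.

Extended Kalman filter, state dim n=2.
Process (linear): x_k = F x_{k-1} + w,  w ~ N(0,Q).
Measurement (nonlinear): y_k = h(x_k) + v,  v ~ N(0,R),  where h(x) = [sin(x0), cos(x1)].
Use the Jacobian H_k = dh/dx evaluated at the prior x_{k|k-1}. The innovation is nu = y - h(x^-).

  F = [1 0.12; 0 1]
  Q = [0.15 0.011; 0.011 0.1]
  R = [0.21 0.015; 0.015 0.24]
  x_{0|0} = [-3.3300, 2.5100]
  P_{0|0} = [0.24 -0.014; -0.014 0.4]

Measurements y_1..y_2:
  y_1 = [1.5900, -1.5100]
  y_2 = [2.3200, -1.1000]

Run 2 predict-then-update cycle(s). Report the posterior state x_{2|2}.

step 1: x^-=[-3.0288, 2.5100]  P^-=[0.3924 0.0450; 0.0450 0.5000]  H_jac=[-0.9936 0.0000; 0.0000 -0.5904]  S=[0.5974 0.0414; 0.0414 0.4143]  K=[-0.6527 0.0011; -0.0256 -0.7100]  nu=[1.7026, -0.7029]  x^+=[-4.1409, 2.9654]  P^+=[0.1379 0.0161; 0.0161 0.2893]
step 2: x^-=[-3.7850, 2.9654]  P^-=[0.2960 0.0618; 0.0618 0.3893]  H_jac=[-0.8001 0.0000; 0.0000 -0.1753]  S=[0.3994 0.0237; 0.0237 0.2520]  K=[-0.5936 0.0127; -0.1084 -0.2606]  nu=[1.7201, -0.1155]  x^+=[-4.8074, 2.8090]  P^+=[0.1556 0.0333; 0.0333 0.3661]

x_post = [-4.8074, 2.8090]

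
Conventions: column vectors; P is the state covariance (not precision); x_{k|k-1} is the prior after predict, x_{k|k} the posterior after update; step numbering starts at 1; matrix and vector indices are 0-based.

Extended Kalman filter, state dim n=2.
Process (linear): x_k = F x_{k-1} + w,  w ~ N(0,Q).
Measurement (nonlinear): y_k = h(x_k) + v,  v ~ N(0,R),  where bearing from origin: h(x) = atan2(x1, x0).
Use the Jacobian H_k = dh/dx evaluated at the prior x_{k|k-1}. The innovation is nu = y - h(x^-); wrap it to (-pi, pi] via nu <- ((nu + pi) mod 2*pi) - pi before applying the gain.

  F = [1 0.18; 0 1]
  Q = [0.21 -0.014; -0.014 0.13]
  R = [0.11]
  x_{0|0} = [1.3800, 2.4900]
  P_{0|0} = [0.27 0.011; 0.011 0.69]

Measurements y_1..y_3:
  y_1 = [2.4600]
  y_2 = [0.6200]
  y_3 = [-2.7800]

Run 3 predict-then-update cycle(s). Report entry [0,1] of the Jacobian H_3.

H_jac[0,1] = 0.1310

step 1: x^-=[1.8282, 2.4900]  P^-=[0.5063 0.1212; 0.1212 0.8200]  H_jac=[-0.2609 0.1916]  S=[0.1625]  K=[-0.6703; 0.7724]  nu=[1.5225]  x^+=[0.8076, 3.6660]  P^+=[0.4333 0.2053; 0.2053 0.7231]
step 2: x^-=[1.4675, 3.6660]  P^-=[0.7407 0.3215; 0.3215 0.8531]  H_jac=[-0.2351 0.0941]  S=[0.1443]  K=[-0.9973; 0.0326]  nu=[-0.5700]  x^+=[2.0360, 3.6473]  P^+=[0.5972 0.3262; 0.3262 0.8529]
step 3: x^-=[2.6925, 3.6473]  P^-=[0.9522 0.4657; 0.4657 0.9829]  H_jac=[-0.1775 0.1310]  S=[0.1352]  K=[-0.7986; 0.3412]  nu=[2.5683]  x^+=[0.6414, 4.5235]  P^+=[0.8660 0.5025; 0.5025 0.9672]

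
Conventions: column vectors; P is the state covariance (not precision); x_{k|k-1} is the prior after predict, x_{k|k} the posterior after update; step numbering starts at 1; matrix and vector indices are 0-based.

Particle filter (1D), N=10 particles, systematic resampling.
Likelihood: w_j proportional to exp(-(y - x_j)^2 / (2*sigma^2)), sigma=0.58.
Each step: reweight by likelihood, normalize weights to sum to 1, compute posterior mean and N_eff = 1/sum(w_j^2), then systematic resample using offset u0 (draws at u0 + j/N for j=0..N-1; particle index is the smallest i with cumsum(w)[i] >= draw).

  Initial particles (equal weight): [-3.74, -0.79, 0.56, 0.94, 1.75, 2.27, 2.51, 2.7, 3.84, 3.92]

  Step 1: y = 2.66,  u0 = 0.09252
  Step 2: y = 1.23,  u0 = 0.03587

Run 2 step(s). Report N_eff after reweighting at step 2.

step 1: w=[0.0000, 0.0000, 0.0004, 0.0037, 0.0888, 0.2425, 0.2941, 0.3033, 0.0384, 0.0287]  mean=2.5268  Neff=4.0404  idx=[4, 5, 5, 6, 6, 6, 7, 7, 7, 9]
step 2: w=[0.4603, 0.1379, 0.1379, 0.0603, 0.0603, 0.0603, 0.0277, 0.0277, 0.0277, 0.0000]  mean=2.1098  Neff=3.8006  idx=[0, 0, 0, 0, 0, 1, 2, 2, 4, 6]

N_eff = 3.8006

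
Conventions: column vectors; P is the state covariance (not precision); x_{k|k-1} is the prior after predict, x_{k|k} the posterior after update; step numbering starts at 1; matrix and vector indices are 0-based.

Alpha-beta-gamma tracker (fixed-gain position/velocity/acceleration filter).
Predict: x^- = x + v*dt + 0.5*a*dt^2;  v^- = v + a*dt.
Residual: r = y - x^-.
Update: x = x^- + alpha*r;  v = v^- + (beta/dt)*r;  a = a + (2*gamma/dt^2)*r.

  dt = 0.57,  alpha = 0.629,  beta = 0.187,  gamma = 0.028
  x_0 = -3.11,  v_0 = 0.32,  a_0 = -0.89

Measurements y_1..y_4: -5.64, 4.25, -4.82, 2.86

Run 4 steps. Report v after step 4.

v_post = 0.9875

step 1: x_pred=-3.0722  r=-2.5678  x^+=-4.6873  v^+=-1.0297  a^+=-1.3326
step 2: x_pred=-5.4908  r=9.7408  x^+=0.6362  v^+=1.4064  a^+=0.3463
step 3: x_pred=1.4941  r=-6.3141  x^+=-2.4775  v^+=-0.4677  a^+=-0.7420
step 4: x_pred=-2.8646  r=5.7246  x^+=0.7362  v^+=0.9875  a^+=0.2447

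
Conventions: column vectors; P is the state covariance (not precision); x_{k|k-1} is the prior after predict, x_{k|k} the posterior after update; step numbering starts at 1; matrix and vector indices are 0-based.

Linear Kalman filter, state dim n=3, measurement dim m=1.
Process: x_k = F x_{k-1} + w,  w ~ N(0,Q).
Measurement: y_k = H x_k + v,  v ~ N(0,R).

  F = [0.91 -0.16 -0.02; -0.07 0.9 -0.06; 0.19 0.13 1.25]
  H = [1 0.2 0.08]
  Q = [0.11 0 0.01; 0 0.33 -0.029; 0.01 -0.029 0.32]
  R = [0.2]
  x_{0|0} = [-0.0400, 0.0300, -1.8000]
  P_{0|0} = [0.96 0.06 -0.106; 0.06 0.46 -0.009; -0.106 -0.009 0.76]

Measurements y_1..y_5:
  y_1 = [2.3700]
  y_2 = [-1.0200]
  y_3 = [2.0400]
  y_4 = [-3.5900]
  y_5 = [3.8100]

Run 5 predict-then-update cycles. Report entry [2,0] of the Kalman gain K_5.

step 1: x^-=[-0.0052, 0.1378, -2.2537]  P^-=[0.9034 -0.0710 0.0343; -0.0710 0.7026 -0.0348; 0.0343 -0.0348 1.4996]  S=[1.1171]  K=[0.7985; 0.0598; 0.1319]  nu=[2.5279]  x^+=[2.0132, 0.2889, -1.9203]  P^+=[0.1912 -0.1243 -0.0833; -0.1243 0.6986 -0.0436; -0.0833 -0.0436 1.4802]
step 2: x^-=[1.8242, 0.2343, -1.9802]  P^-=[0.3258 -0.2094 -0.1050; -0.2094 0.9218 -0.1214; -0.1050 -0.1214 2.5916]  S=[0.4748]  K=[0.5802; -0.0731; 0.1644]  nu=[-2.7327]  x^+=[0.2386, 0.4342, -2.4294]  P^+=[0.1659 -0.1892 -0.1503; -0.1892 0.9192 -0.1157; -0.1503 -0.1157 2.5788]
step 3: x^-=[0.1963, 0.5198, -2.9349]  P^-=[0.3318 -0.2880 -0.2085; -0.2880 1.1198 -0.2621; -0.2085 -0.2621 4.2525]  S=[0.4469]  K=[0.5763; -0.1902; 0.1775]  nu=[1.9745]  x^+=[1.3342, 0.1443, -2.5845]  P^+=[0.1834 -0.2390 -0.2542; -0.2390 1.1036 -0.2470; -0.2542 -0.2470 4.2385]
step 4: x^-=[1.2427, 0.1916, -2.9584]  P^-=[0.3691 -0.3483 -0.3463; -0.3483 1.2947 -0.5097; -0.3463 -0.5097 6.7550]  S=[0.4530]  K=[0.5997; -0.2873; 0.2034]  nu=[-4.6343]  x^+=[-1.5367, 1.5230, -3.9008]  P^+=[0.2061 -0.2703 -0.4016; -0.2703 1.2573 -0.4833; -0.4016 -0.4833 6.7363]
step 5: x^-=[-1.5640, 1.7123, -4.9700]  P^-=[0.4058 -0.3851 -0.5300; -0.3851 1.4566 -0.9338; -0.5300 -0.9338 10.5130]  S=[0.4626]  K=[0.6190; -0.3641; 0.2686]  nu=[5.4292]  x^+=[1.7968, -0.2644, -3.5119]  P^+=[0.2285 -0.2808 -0.6069; -0.2808 1.3952 -0.8886; -0.6069 -0.8886 10.4796]

K[2,0] = 0.2686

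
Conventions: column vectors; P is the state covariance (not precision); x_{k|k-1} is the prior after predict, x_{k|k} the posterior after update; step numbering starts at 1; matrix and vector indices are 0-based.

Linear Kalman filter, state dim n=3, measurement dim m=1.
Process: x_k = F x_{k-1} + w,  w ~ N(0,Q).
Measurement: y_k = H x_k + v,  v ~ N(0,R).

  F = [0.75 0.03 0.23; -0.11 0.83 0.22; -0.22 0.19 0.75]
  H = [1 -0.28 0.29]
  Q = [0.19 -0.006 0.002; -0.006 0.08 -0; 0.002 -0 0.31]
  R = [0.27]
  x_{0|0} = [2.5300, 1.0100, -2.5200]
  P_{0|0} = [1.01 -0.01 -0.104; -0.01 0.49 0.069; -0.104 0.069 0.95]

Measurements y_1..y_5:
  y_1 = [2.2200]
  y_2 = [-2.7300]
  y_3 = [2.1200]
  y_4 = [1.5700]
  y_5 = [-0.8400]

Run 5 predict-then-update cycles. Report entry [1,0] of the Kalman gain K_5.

step 1: x^-=[1.3482, 0.0056, -2.2547]  P^-=[0.7734 -0.0361 -0.0480; -0.0361 0.5078 0.3200; -0.0480 0.3200 0.9658]  S=[1.1049]  K=[0.6966; -0.0774; 0.1289]  nu=[1.5272]  x^+=[2.4120, -0.1127, -2.0578]  P^+=[0.2373 0.0234 -0.1473; 0.0234 0.5012 0.3310; -0.1473 0.3310 0.9474]
step 2: x^-=[1.3323, -0.8115, -2.0954]  P^-=[0.3289 0.0942 0.0788; 0.0942 0.5977 0.4755; 0.0788 0.4755 1.0135]  S=[0.6468]  K=[0.5031; 0.1000; 0.3705]  nu=[-3.6819]  x^+=[-0.5200, -1.1797, -3.4594]  P^+=[0.1652 0.0616 -0.0417; 0.0616 0.5913 0.4515; -0.0417 0.4515 0.9247]
step 3: x^-=[-1.2211, -1.6830, -2.7043]  P^-=[0.3270 0.1634 0.1545; 0.1634 0.6897 0.5427; 0.1545 0.5427 0.9968]  S=[0.6449]  K=[0.5056; 0.1979; 0.4522]  nu=[3.6541]  x^+=[0.6264, -0.9598, -1.0517]  P^+=[0.1621 0.0989 0.0071; 0.0989 0.6645 0.4850; 0.0071 0.4850 0.8649]
step 4: x^-=[0.1991, -1.0970, -1.1090]  P^-=[0.3411 0.1989 0.1774; 0.1989 0.7403 0.5525; 0.1774 0.5525 0.9559]  S=[0.6513]  K=[0.5172; 0.2332; 0.4604]  nu=[1.3854]  x^+=[0.9156, -0.7739, -0.4711]  P^+=[0.1669 0.1204 0.0223; 0.1204 0.7049 0.4826; 0.0223 0.4826 0.8178]
step 5: x^-=[0.5552, -0.8467, -0.7018]  P^-=[0.3475 0.2121 0.1793; 0.2121 0.7604 0.5433; 0.1793 0.5433 0.9237]  S=[0.6518]  K=[0.5218; 0.2405; 0.4526]  nu=[-1.4287]  x^+=[-0.1904, -1.1904, -1.3485]  P^+=[0.1700 0.1303 0.0253; 0.1303 0.7227 0.4724; 0.0253 0.4724 0.7902]

K[1,0] = 0.2405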